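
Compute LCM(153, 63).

gcd first: 153 = 2·63 + 27; 63 = 2·27 + 9; 27 = 3·9 + 0 → gcd = 9
lcm = 153·63/gcd = 9639/9 = 1071

1071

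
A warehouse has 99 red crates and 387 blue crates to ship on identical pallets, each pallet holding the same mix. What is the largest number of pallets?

9

99 = 3² · 11
387 = 3² · 43
Common: 3² = 9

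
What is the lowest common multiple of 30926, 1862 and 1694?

497692118

30926 = 2 · 7 · 47²; 1862 = 2 · 7² · 19; 1694 = 2 · 7 · 11²
lcm takes max exponent of each prime: 2 · 7² · 11² · 19 · 47² = 497692118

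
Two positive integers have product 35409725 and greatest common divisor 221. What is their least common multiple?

Since gcd(m,n)·lcm(m,n) = mn, lcm = 35409725/221 = 160225.

160225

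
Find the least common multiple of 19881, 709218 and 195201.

19881 = 3² · 47²; 709218 = 2 · 3² · 31² · 41; 195201 = 3² · 23² · 41
lcm takes max exponent of each prime: 2 · 3² · 23² · 31² · 41 · 47² = 828764495298

828764495298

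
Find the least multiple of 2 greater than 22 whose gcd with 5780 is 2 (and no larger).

26

gcd(a, 5780) = 2 forces 2 | a; write a = 2s. Then gcd(2s, 2·2890) = 2·gcd(s, 2890), so need gcd(s, 2890) = 1.
2s > 22 gives s ≥ 12. The least s ≥ 12 coprime to 2890 is 13, so a = 2·13 = 26.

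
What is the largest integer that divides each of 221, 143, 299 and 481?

13

gcd(221, 143): 221 = 1·143 + 78; 143 = 1·78 + 65; 78 = 1·65 + 13; 65 = 5·13 + 0 → 13
gcd(13, 299): 299 = 23·13 + 0 → 13
gcd(13, 481): 481 = 37·13 + 0 → 13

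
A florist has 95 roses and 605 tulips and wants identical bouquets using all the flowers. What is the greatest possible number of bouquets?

Euclid: 605 = 6·95 + 35; 95 = 2·35 + 25; 35 = 1·25 + 10; 25 = 2·10 + 5; 10 = 2·5 + 0. Last nonzero remainder: 5.

5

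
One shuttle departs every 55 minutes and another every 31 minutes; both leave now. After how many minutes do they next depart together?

1705

55 = 5 · 11; 31 = 31
max exponents: 5 · 11 · 31 = 1705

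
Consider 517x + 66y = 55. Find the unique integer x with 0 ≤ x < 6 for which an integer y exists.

1

Reduce mod 66: 517x ≡ 55 (mod 66). With g = gcd(517, 66) = 11 dividing 55, divide through: 47x ≡ 5 (mod 6).
Since gcd(47, 6) = 1, x ≡ 5·(47)⁻¹ ≡ 1 (mod 6). Smallest non-negative: 1.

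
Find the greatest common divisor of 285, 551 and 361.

19

gcd(285, 551): 551 = 1·285 + 266; 285 = 1·266 + 19; 266 = 14·19 + 0 → 19
gcd(19, 361): 361 = 19·19 + 0 → 19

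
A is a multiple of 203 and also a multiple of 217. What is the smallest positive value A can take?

gcd first: 217 = 1·203 + 14; 203 = 14·14 + 7; 14 = 2·7 + 0 → gcd = 7
lcm = 203·217/gcd = 44051/7 = 6293

6293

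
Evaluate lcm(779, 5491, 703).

8329847

779 = 19 · 41; 5491 = 17² · 19; 703 = 19 · 37
lcm takes max exponent of each prime: 17² · 19 · 37 · 41 = 8329847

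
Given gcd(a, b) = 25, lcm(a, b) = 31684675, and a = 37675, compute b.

21025

Using ab = gcd(a,b)·lcm(a,b) = 25·31684675 = 792116875, we get b = 792116875/37675 = 21025.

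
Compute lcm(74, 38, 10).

74 = 2 · 37; 38 = 2 · 19; 10 = 2 · 5
lcm takes max exponent of each prime: 2 · 5 · 19 · 37 = 7030

7030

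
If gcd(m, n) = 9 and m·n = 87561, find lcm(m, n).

gcd·lcm = product, so lcm = 87561/9 = 9729.

9729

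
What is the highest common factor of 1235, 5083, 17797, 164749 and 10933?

1235 = 5 · 13 · 19; 5083 = 13 · 17 · 23; 17797 = 13 · 37²; 164749 = 13 · 19 · 23 · 29; 10933 = 13 · 29²
gcd takes min exponent of each prime: 13 = 13

13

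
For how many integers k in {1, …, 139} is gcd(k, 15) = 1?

15 = 3·5. Inclusion–exclusion on these primes:
139 − ⌊139/3⌋ − ⌊139/5⌋ + ⌊139/15⌋ = 75

75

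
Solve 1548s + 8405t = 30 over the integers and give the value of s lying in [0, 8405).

5245

Reduce mod 8405: 1548s ≡ 30 (mod 8405). With g = gcd(1548, 8405) = 1 dividing 30, divide through: 1548s ≡ 30 (mod 8405).
Since gcd(1548, 8405) = 1, s ≡ 30·(1548)⁻¹ ≡ 5245 (mod 8405). Smallest non-negative: 5245.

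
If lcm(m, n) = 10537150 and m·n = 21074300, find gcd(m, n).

From gcd × lcm = mn: gcd = 21074300 / 10537150 = 2.

2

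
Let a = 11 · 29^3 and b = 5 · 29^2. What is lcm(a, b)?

1341395

max exponent per prime: 5 · 11 · 29^3 = 1341395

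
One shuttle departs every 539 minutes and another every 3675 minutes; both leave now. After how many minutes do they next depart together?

40425

gcd first: 3675 = 6·539 + 441; 539 = 1·441 + 98; 441 = 4·98 + 49; 98 = 2·49 + 0 → gcd = 49
lcm = 539·3675/gcd = 1980825/49 = 40425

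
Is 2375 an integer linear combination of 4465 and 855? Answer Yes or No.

Yes

By Bézout, 4465x − 855y = 2375 has integer solutions iff gcd(4465, 855) | 2375.
Euclid: 4465 = 5·855 + 190; 855 = 4·190 + 95; 190 = 2·95 + 0. gcd = 95; 2375 mod 95 = 0. Yes.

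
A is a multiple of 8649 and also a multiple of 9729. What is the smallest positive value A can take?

9349569

gcd first: 9729 = 1·8649 + 1080; 8649 = 8·1080 + 9; 1080 = 120·9 + 0 → gcd = 9
lcm = 8649·9729/gcd = 84146121/9 = 9349569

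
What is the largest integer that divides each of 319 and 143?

11

Euclid: 319 = 2·143 + 33; 143 = 4·33 + 11; 33 = 3·11 + 0. Last nonzero remainder: 11.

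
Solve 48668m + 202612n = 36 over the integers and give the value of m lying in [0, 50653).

17148

Reduce mod 202612: 48668m ≡ 36 (mod 202612). With g = gcd(48668, 202612) = 4 dividing 36, divide through: 12167m ≡ 9 (mod 50653).
Since gcd(12167, 50653) = 1, m ≡ 9·(12167)⁻¹ ≡ 17148 (mod 50653). Smallest non-negative: 17148.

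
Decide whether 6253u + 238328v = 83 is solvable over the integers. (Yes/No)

Yes

gcd(6253, 238328): 238328 = 38·6253 + 714; 6253 = 8·714 + 541; 714 = 1·541 + 173; 541 = 3·173 + 22; 173 = 7·22 + 19; 22 = 1·19 + 3; 19 = 6·3 + 1; 3 = 3·1 + 0 → 1
1 divides 83, so a solution exists.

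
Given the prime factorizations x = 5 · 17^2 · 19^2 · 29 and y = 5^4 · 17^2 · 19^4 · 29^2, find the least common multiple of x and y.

max exponent per prime: 5^4 · 17^2 · 19^4 · 29^2 = 19796492955625

19796492955625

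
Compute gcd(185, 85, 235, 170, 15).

185 = 5 · 37; 85 = 5 · 17; 235 = 5 · 47; 170 = 2 · 5 · 17; 15 = 3 · 5
gcd takes min exponent of each prime: 5 = 5

5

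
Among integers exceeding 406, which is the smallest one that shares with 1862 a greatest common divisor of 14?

1862 = 14·133. Any m with gcd(m, 1862) = 14 is a multiple of 14, say 14s, with s coprime to 133.
Need s > 406/14, so s ≥ 30. First s ≥ 30 with gcd(s, 133) = 1 is s = 30. Thus m = 14·30 = 420.

420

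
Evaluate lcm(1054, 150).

1054 = 2 · 17 · 31; 150 = 2 · 3 · 5²
max exponents: 2 · 3 · 5² · 17 · 31 = 79050

79050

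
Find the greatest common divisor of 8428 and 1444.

8428 = 2² · 7² · 43
1444 = 2² · 19²
Common: 2² = 4

4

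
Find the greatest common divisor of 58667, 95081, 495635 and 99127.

gcd(58667, 95081): 95081 = 1·58667 + 36414; 58667 = 1·36414 + 22253; 36414 = 1·22253 + 14161; 22253 = 1·14161 + 8092; 14161 = 1·8092 + 6069; 8092 = 1·6069 + 2023; 6069 = 3·2023 + 0 → 2023
gcd(2023, 495635): 495635 = 245·2023 + 0 → 2023
gcd(2023, 99127): 99127 = 49·2023 + 0 → 2023

2023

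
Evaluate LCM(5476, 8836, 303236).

lcm(5476, 8836) = 5476·8836/gcd = 48385936/4 = 12096484
lcm(12096484, 303236) = 12096484·303236/gcd = 3668089422224/4 = 917022355556

917022355556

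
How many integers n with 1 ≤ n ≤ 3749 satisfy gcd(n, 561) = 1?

561 = 3·11·17. Inclusion–exclusion on these primes:
3749 − ⌊3749/3⌋ − ⌊3749/11⌋ − ⌊3749/17⌋ + ⌊3749/33⌋ + ⌊3749/51⌋ + ⌊3749/187⌋ − ⌊3749/561⌋ = 2140

2140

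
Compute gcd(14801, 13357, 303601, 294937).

361

gcd(14801, 13357): 14801 = 1·13357 + 1444; 13357 = 9·1444 + 361; 1444 = 4·361 + 0 → 361
gcd(361, 303601): 303601 = 841·361 + 0 → 361
gcd(361, 294937): 294937 = 817·361 + 0 → 361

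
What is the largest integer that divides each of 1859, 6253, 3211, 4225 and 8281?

169

gcd(1859, 6253): 6253 = 3·1859 + 676; 1859 = 2·676 + 507; 676 = 1·507 + 169; 507 = 3·169 + 0 → 169
gcd(169, 3211): 3211 = 19·169 + 0 → 169
gcd(169, 4225): 4225 = 25·169 + 0 → 169
gcd(169, 8281): 8281 = 49·169 + 0 → 169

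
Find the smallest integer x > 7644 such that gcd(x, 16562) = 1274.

16562 = 1274·13. Any x with gcd(x, 16562) = 1274 is a multiple of 1274, say 1274s, with s coprime to 13.
Need s > 7644/1274, so s ≥ 7. First s ≥ 7 with gcd(s, 13) = 1 is s = 7. Thus x = 1274·7 = 8918.

8918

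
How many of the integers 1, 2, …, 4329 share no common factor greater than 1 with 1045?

2983

1045 = 5·11·19. Inclusion–exclusion on these primes:
4329 − ⌊4329/5⌋ − ⌊4329/11⌋ − ⌊4329/19⌋ + ⌊4329/55⌋ + ⌊4329/95⌋ + ⌊4329/209⌋ − ⌊4329/1045⌋ = 2983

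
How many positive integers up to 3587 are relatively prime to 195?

Prime factors of 195: 3, 5, 13. Count integers ≤ 3587 divisible by none of them.
By inclusion–exclusion: 3587 − ⌊3587/3⌋ − ⌊3587/5⌋ − ⌊3587/13⌋ + ⌊3587/15⌋ + ⌊3587/39⌋ + ⌊3587/65⌋ − ⌊3587/195⌋ = 1767.

1767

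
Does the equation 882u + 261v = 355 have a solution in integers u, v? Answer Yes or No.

By Bézout, 882u + 261v = 355 has integer solutions iff gcd(882, 261) | 355.
Euclid: 882 = 3·261 + 99; 261 = 2·99 + 63; 99 = 1·63 + 36; 63 = 1·36 + 27; 36 = 1·27 + 9; 27 = 3·9 + 0. gcd = 9; 355 mod 9 = 4. No.

No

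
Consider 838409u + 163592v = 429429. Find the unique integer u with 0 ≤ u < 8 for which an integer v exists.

gcd(838409, 163592) = 20449 (Euclid: 838409 = 5·163592 + 20449; 163592 = 8·20449 + 0), and 20449 | 429429.
Extended Euclid: 838409·(1) + 163592·(-5) = 20449. Scale by 21: u₀ = 21.
General solution u = u₀ + 8t; reducing mod 8 gives u = 5 (and v = -23).

5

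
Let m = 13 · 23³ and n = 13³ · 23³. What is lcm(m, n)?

26730899

max exponent per prime: 13³ · 23³ = 26730899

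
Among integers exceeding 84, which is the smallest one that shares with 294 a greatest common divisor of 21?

105

gcd(k, 294) = 21 forces 21 | k; write k = 21s. Then gcd(21s, 21·14) = 21·gcd(s, 14), so need gcd(s, 14) = 1.
21s > 84 gives s ≥ 5. The least s ≥ 5 coprime to 14 is 5, so k = 21·5 = 105.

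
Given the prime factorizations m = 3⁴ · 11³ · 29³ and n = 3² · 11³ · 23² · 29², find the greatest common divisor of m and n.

min exponent per shared prime: 3² · 11³ · 29² = 10074339

10074339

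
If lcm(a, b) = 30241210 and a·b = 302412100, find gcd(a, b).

10

From gcd × lcm = ab: gcd = 302412100 / 30241210 = 10.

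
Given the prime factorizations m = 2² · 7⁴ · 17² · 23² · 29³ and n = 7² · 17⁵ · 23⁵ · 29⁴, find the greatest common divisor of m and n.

min exponent per shared prime: 7² · 17² · 23² · 29³ = 182702120741

182702120741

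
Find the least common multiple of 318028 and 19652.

1562471564

318028 = 2² · 43³; 19652 = 2² · 17³
max exponents: 2² · 17³ · 43³ = 1562471564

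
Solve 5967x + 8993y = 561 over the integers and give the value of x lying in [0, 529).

86

Reduce mod 8993: 5967x ≡ 561 (mod 8993). With g = gcd(5967, 8993) = 17 dividing 561, divide through: 351x ≡ 33 (mod 529).
Since gcd(351, 529) = 1, x ≡ 33·(351)⁻¹ ≡ 86 (mod 529). Smallest non-negative: 86.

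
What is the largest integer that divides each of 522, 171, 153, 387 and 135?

522 = 2 · 3² · 29; 171 = 3² · 19; 153 = 3² · 17; 387 = 3² · 43; 135 = 3³ · 5
gcd takes min exponent of each prime: 3² = 9

9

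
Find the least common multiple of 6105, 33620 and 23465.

192647743860

lcm(6105, 33620) = 6105·33620/gcd = 205250100/5 = 41050020
lcm(41050020, 23465) = 41050020·23465/gcd = 963238719300/5 = 192647743860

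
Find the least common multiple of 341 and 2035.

63085

341 = 11 · 31; 2035 = 5 · 11 · 37
max exponents: 5 · 11 · 31 · 37 = 63085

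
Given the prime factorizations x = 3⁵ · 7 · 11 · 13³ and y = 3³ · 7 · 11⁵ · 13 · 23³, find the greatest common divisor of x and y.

27027

min exponent per shared prime: 3³ · 7 · 11 · 13 = 27027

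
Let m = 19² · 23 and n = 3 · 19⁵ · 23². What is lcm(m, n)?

max exponent per prime: 3 · 19⁵ · 23² = 3929569113

3929569113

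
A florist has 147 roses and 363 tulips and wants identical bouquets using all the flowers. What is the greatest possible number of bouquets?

Euclid: 363 = 2·147 + 69; 147 = 2·69 + 9; 69 = 7·9 + 6; 9 = 1·6 + 3; 6 = 2·3 + 0. Last nonzero remainder: 3.

3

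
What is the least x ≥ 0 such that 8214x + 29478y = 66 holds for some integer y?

Reduce mod 29478: 8214x ≡ 66 (mod 29478). With g = gcd(8214, 29478) = 6 dividing 66, divide through: 1369x ≡ 11 (mod 4913).
Since gcd(1369, 4913) = 1, x ≡ 11·(1369)⁻¹ ≡ 2810 (mod 4913). Smallest non-negative: 2810.

2810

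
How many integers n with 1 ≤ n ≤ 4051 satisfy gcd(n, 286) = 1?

286 = 2·11·13. Inclusion–exclusion on these primes:
4051 − ⌊4051/2⌋ − ⌊4051/11⌋ − ⌊4051/13⌋ + ⌊4051/22⌋ + ⌊4051/26⌋ + ⌊4051/143⌋ − ⌊4051/286⌋ = 1700

1700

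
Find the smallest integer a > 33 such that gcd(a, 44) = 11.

55

gcd(a, 44) = 11 forces 11 | a; write a = 11s. Then gcd(11s, 11·4) = 11·gcd(s, 4), so need gcd(s, 4) = 1.
11s > 33 gives s ≥ 4. The least s ≥ 4 coprime to 4 is 5, so a = 11·5 = 55.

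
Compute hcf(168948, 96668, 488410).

168948 = 2² · 3² · 13 · 19²; 96668 = 2² · 11 · 13³; 488410 = 2 · 5 · 13² · 17²
gcd takes min exponent of each prime: 2 · 13 = 26

26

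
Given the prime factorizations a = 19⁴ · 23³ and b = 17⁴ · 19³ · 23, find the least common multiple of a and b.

max exponent per prime: 17⁴ · 19⁴ · 23³ = 132432201112247

132432201112247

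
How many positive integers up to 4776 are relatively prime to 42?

1365

Prime factors of 42: 2, 3, 7. Count integers ≤ 4776 divisible by none of them.
By inclusion–exclusion: 4776 − ⌊4776/2⌋ − ⌊4776/3⌋ − ⌊4776/7⌋ + ⌊4776/6⌋ + ⌊4776/14⌋ + ⌊4776/21⌋ − ⌊4776/42⌋ = 1365.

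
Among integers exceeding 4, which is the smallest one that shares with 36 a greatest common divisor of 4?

8

Multiples of 4 above 4: 4·2, 4·3, … . Need the cofactor coprime to 36/4 = 9.
Checking s = 2, 3, … the first with gcd(s, 9) = 1 is s = 2, giving 8.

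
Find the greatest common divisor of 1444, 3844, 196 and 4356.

4

gcd(1444, 3844): 3844 = 2·1444 + 956; 1444 = 1·956 + 488; 956 = 1·488 + 468; 488 = 1·468 + 20; 468 = 23·20 + 8; 20 = 2·8 + 4; 8 = 2·4 + 0 → 4
gcd(4, 196): 196 = 49·4 + 0 → 4
gcd(4, 4356): 4356 = 1089·4 + 0 → 4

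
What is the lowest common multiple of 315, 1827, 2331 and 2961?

315 = 3² · 5 · 7; 1827 = 3² · 7 · 29; 2331 = 3² · 7 · 37; 2961 = 3² · 7 · 47
lcm takes max exponent of each prime: 3² · 5 · 7 · 29 · 37 · 47 = 15885765

15885765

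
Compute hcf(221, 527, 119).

gcd(221, 527): 527 = 2·221 + 85; 221 = 2·85 + 51; 85 = 1·51 + 34; 51 = 1·34 + 17; 34 = 2·17 + 0 → 17
gcd(17, 119): 119 = 7·17 + 0 → 17

17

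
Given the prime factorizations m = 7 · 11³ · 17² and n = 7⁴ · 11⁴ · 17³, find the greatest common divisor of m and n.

min exponent per shared prime: 7 · 11³ · 17² = 2692613

2692613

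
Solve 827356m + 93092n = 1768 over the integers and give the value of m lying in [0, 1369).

711

Reduce mod 93092: 827356m ≡ 1768 (mod 93092). With g = gcd(827356, 93092) = 68 dividing 1768, divide through: 12167m ≡ 26 (mod 1369).
Since gcd(12167, 1369) = 1, m ≡ 26·(12167)⁻¹ ≡ 711 (mod 1369). Smallest non-negative: 711.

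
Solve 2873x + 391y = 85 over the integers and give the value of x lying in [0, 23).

15

gcd(2873, 391) = 17 (Euclid: 2873 = 7·391 + 136; 391 = 2·136 + 119; 136 = 1·119 + 17; 119 = 7·17 + 0), and 17 | 85.
Extended Euclid: 2873·(3) + 391·(-22) = 17. Scale by 5: x₀ = 15.
General solution x = x₀ + 23t; reducing mod 23 gives x = 15 (and y = -110).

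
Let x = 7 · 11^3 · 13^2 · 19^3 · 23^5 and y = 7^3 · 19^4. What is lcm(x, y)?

64716118867851381931

max exponent per prime: 7^3 · 11^3 · 13^2 · 19^4 · 23^5 = 64716118867851381931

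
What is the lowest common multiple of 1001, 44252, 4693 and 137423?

1182100003084

lcm(1001, 44252) = 1001·44252/gcd = 44296252/13 = 3407404
lcm(3407404, 4693) = 3407404·4693/gcd = 15990946972/13 = 1230072844
lcm(1230072844, 137423) = 1230072844·137423/gcd = 169040300441012/143 = 1182100003084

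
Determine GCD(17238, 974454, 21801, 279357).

507

gcd(17238, 974454): 974454 = 56·17238 + 9126; 17238 = 1·9126 + 8112; 9126 = 1·8112 + 1014; 8112 = 8·1014 + 0 → 1014
gcd(1014, 21801): 21801 = 21·1014 + 507; 1014 = 2·507 + 0 → 507
gcd(507, 279357): 279357 = 551·507 + 0 → 507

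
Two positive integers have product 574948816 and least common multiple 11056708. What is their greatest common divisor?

From gcd × lcm = ab: gcd = 574948816 / 11056708 = 52.

52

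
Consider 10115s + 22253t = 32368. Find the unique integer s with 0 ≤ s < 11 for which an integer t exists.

Reduce mod 22253: 10115s ≡ 32368 (mod 22253). With g = gcd(10115, 22253) = 2023 dividing 32368, divide through: 5s ≡ 16 (mod 11).
Since gcd(5, 11) = 1, s ≡ 16·(5)⁻¹ ≡ 1 (mod 11). Smallest non-negative: 1.

1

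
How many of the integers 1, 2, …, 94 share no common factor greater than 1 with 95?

72

95 = 5·19. Inclusion–exclusion on these primes:
94 − ⌊94/5⌋ − ⌊94/19⌋ + ⌊94/95⌋ = 72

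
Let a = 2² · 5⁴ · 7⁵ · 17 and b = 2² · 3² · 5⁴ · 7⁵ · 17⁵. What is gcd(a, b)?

min exponent per shared prime: 2² · 5⁴ · 7⁵ · 17 = 714297500

714297500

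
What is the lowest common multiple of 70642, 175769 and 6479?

70642 = 2 · 11 · 13² · 19; 175769 = 11 · 19 · 29²; 6479 = 11 · 19 · 31
lcm takes max exponent of each prime: 2 · 11 · 13² · 19 · 29² · 31 = 1841707582

1841707582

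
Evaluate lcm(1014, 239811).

1014 = 2 · 3 · 13²; 239811 = 3 · 11 · 13² · 43
max exponents: 2 · 3 · 11 · 13² · 43 = 479622

479622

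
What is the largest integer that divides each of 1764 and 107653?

49

1764 = 2² · 3² · 7²
107653 = 7² · 13³
Common: 7² = 49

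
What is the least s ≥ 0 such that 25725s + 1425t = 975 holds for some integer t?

Euclid: 25725 = 18·1425 + 75; 1425 = 19·75 + 0 → gcd = 75; 975 = 75·13.
Back-substitution yields 25725·(1) + 1425·(-18) = 75, so one solution is s = 1·13 = 13, t = -18·13 = -234.
Solutions in s differ by 1425/75 = 19; the one in [0, 19) is 13 mod 19 = 13.

13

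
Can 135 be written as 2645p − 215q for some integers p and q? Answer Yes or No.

Yes

By Bézout, 2645p − 215q = 135 has integer solutions iff gcd(2645, 215) | 135.
Euclid: 2645 = 12·215 + 65; 215 = 3·65 + 20; 65 = 3·20 + 5; 20 = 4·5 + 0. gcd = 5; 135 mod 5 = 0. Yes.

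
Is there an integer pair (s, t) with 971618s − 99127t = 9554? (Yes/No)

By Bézout, 971618s − 99127t = 9554 has integer solutions iff gcd(971618, 99127) | 9554.
Euclid: 971618 = 9·99127 + 79475; 99127 = 1·79475 + 19652; 79475 = 4·19652 + 867; 19652 = 22·867 + 578; 867 = 1·578 + 289; 578 = 2·289 + 0. gcd = 289; 9554 mod 289 = 17. No.

No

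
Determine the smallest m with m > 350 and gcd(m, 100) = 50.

100 = 50·2. Any m with gcd(m, 100) = 50 is a multiple of 50, say 50s, with s coprime to 2.
Need s > 350/50, so s ≥ 8. First s ≥ 8 with gcd(s, 2) = 1 is s = 9. Thus m = 50·9 = 450.

450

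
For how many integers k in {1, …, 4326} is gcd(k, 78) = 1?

1331

Prime factors of 78: 2, 3, 13. Count integers ≤ 4326 divisible by none of them.
By inclusion–exclusion: 4326 − ⌊4326/2⌋ − ⌊4326/3⌋ − ⌊4326/13⌋ + ⌊4326/6⌋ + ⌊4326/26⌋ + ⌊4326/39⌋ − ⌊4326/78⌋ = 1331.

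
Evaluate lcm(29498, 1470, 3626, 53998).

9020635890

29498 = 2 · 7³ · 43; 1470 = 2 · 3 · 5 · 7²; 3626 = 2 · 7² · 37; 53998 = 2 · 7² · 19 · 29
lcm takes max exponent of each prime: 2 · 3 · 5 · 7³ · 19 · 29 · 37 · 43 = 9020635890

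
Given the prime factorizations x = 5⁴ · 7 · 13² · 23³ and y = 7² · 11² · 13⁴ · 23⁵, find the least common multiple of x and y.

max exponent per prime: 5⁴ · 7² · 11² · 13⁴ · 23⁵ = 681199086672479375

681199086672479375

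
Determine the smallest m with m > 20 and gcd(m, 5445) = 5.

Multiples of 5 above 20: 5·5, 5·6, … . Need the cofactor coprime to 5445/5 = 1089.
Checking s = 5, 6, … the first with gcd(s, 1089) = 1 is s = 5, giving 25.

25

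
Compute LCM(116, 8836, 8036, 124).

116 = 2² · 29; 8836 = 2² · 47²; 8036 = 2² · 7² · 41; 124 = 2² · 31
lcm takes max exponent of each prime: 2² · 7² · 29 · 31 · 41 · 47² = 15958620076

15958620076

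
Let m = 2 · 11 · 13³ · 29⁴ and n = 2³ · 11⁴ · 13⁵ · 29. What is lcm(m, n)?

30758806552955624

max exponent per prime: 2³ · 11⁴ · 13⁵ · 29⁴ = 30758806552955624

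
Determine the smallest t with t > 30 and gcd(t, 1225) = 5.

40

Multiples of 5 above 30: 5·7, 5·8, … . Need the cofactor coprime to 1225/5 = 245.
Checking s = 7, 8, … the first with gcd(s, 245) = 1 is s = 8, giving 40.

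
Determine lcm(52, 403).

52 = 2² · 13; 403 = 13 · 31
max exponents: 2² · 13 · 31 = 1612

1612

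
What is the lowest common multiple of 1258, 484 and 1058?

lcm(1258, 484) = 1258·484/gcd = 608872/2 = 304436
lcm(304436, 1058) = 304436·1058/gcd = 322093288/2 = 161046644

161046644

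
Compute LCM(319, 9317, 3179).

78085777

lcm(319, 9317) = 319·9317/gcd = 2972123/11 = 270193
lcm(270193, 3179) = 270193·3179/gcd = 858943547/11 = 78085777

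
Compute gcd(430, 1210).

Euclid: 1210 = 2·430 + 350; 430 = 1·350 + 80; 350 = 4·80 + 30; 80 = 2·30 + 20; 30 = 1·20 + 10; 20 = 2·10 + 0. Last nonzero remainder: 10.

10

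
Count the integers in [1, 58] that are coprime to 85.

Prime factors of 85: 5, 17. Count integers ≤ 58 divisible by none of them.
By inclusion–exclusion: 58 − ⌊58/5⌋ − ⌊58/17⌋ + ⌊58/85⌋ = 44.

44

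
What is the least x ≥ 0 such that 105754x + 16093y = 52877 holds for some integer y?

gcd(105754, 16093) = 2299 (Euclid: 105754 = 6·16093 + 9196; 16093 = 1·9196 + 6897; 9196 = 1·6897 + 2299; 6897 = 3·2299 + 0), and 2299 | 52877.
Extended Euclid: 105754·(2) + 16093·(-13) = 2299. Scale by 23: x₀ = 46.
General solution x = x₀ + 7t; reducing mod 7 gives x = 4 (and y = -23).

4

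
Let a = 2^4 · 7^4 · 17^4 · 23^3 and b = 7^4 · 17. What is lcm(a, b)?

max exponent per prime: 2^4 · 7^4 · 17^4 · 23^3 = 39038339468912

39038339468912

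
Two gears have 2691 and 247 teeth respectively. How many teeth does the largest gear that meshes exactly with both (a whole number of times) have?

2691 = 3² · 13 · 23
247 = 13 · 19
Common: 13 = 13

13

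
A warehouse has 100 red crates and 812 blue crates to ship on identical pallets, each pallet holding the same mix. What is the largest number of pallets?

4

Euclid: 812 = 8·100 + 12; 100 = 8·12 + 4; 12 = 3·4 + 0. Last nonzero remainder: 4.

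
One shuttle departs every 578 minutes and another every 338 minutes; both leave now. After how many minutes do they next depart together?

gcd first: 578 = 1·338 + 240; 338 = 1·240 + 98; 240 = 2·98 + 44; 98 = 2·44 + 10; 44 = 4·10 + 4; 10 = 2·4 + 2; 4 = 2·2 + 0 → gcd = 2
lcm = 578·338/gcd = 195364/2 = 97682

97682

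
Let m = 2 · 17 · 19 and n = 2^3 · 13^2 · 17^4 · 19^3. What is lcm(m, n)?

774520968728

max exponent per prime: 2^3 · 13^2 · 17^4 · 19^3 = 774520968728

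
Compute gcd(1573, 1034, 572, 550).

gcd(1573, 1034): 1573 = 1·1034 + 539; 1034 = 1·539 + 495; 539 = 1·495 + 44; 495 = 11·44 + 11; 44 = 4·11 + 0 → 11
gcd(11, 572): 572 = 52·11 + 0 → 11
gcd(11, 550): 550 = 50·11 + 0 → 11

11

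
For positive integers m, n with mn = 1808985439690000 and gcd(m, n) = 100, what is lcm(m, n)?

18089854396900

Since gcd(m,n)·lcm(m,n) = mn, lcm = 1808985439690000/100 = 18089854396900.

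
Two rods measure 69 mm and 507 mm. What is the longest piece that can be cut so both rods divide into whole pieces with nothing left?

69 = 3 · 23
507 = 3 · 13²
Common: 3 = 3

3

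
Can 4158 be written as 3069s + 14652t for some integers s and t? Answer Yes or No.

Yes

gcd(3069, 14652): 14652 = 4·3069 + 2376; 3069 = 1·2376 + 693; 2376 = 3·693 + 297; 693 = 2·297 + 99; 297 = 3·99 + 0 → 99
99 divides 4158, so a solution exists.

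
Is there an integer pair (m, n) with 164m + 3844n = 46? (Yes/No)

No

By Bézout, 164m + 3844n = 46 has integer solutions iff gcd(164, 3844) | 46.
Euclid: 3844 = 23·164 + 72; 164 = 2·72 + 20; 72 = 3·20 + 12; 20 = 1·12 + 8; 12 = 1·8 + 4; 8 = 2·4 + 0. gcd = 4; 46 mod 4 = 2. No.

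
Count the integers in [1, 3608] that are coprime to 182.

Prime factors of 182: 2, 7, 13. Count integers ≤ 3608 divisible by none of them.
By inclusion–exclusion: 3608 − ⌊3608/2⌋ − ⌊3608/7⌋ − ⌊3608/13⌋ + ⌊3608/14⌋ + ⌊3608/26⌋ + ⌊3608/91⌋ − ⌊3608/182⌋ = 1427.

1427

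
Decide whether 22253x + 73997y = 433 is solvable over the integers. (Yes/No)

By Bézout, 22253x + 73997y = 433 has integer solutions iff gcd(22253, 73997) | 433.
Euclid: 73997 = 3·22253 + 7238; 22253 = 3·7238 + 539; 7238 = 13·539 + 231; 539 = 2·231 + 77; 231 = 3·77 + 0. gcd = 77; 433 mod 77 = 48. No.

No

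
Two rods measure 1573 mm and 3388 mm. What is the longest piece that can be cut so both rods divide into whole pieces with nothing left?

Euclid: 3388 = 2·1573 + 242; 1573 = 6·242 + 121; 242 = 2·121 + 0. Last nonzero remainder: 121.

121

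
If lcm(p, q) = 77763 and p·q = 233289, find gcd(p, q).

3

From gcd × lcm = pq: gcd = 233289 / 77763 = 3.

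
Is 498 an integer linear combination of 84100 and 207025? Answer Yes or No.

gcd(84100, 207025): 207025 = 2·84100 + 38825; 84100 = 2·38825 + 6450; 38825 = 6·6450 + 125; 6450 = 51·125 + 75; 125 = 1·75 + 50; 75 = 1·50 + 25; 50 = 2·25 + 0 → 25
25 does not divide 498, so a solution does not exist.

No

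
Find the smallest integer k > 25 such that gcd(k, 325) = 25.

50

Multiples of 25 above 25: 25·2, 25·3, … . Need the cofactor coprime to 325/25 = 13.
Checking s = 2, 3, … the first with gcd(s, 13) = 1 is s = 2, giving 50.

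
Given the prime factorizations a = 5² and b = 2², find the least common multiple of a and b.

100

max exponent per prime: 2² · 5² = 100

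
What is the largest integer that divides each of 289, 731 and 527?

17

gcd(289, 731): 731 = 2·289 + 153; 289 = 1·153 + 136; 153 = 1·136 + 17; 136 = 8·17 + 0 → 17
gcd(17, 527): 527 = 31·17 + 0 → 17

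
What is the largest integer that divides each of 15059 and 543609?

11

15059 = 11 · 37²
543609 = 3² · 11 · 17² · 19
Common: 11 = 11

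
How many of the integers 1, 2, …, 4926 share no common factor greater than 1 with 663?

2854

663 = 3·13·17. Inclusion–exclusion on these primes:
4926 − ⌊4926/3⌋ − ⌊4926/13⌋ − ⌊4926/17⌋ + ⌊4926/39⌋ + ⌊4926/51⌋ + ⌊4926/221⌋ − ⌊4926/663⌋ = 2854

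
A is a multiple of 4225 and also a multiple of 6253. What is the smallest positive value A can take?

4225 = 5² · 13²; 6253 = 13² · 37
max exponents: 5² · 13² · 37 = 156325

156325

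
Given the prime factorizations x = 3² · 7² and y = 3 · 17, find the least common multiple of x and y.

max exponent per prime: 3² · 7² · 17 = 7497

7497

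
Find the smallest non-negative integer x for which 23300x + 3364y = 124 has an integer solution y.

420

Reduce mod 3364: 23300x ≡ 124 (mod 3364). With g = gcd(23300, 3364) = 4 dividing 124, divide through: 5825x ≡ 31 (mod 841).
Since gcd(5825, 841) = 1, x ≡ 31·(5825)⁻¹ ≡ 420 (mod 841). Smallest non-negative: 420.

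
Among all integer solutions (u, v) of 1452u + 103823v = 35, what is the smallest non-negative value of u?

Euclid: 103823 = 71·1452 + 731; 1452 = 1·731 + 721; 731 = 1·721 + 10; 721 = 72·10 + 1; 10 = 10·1 + 0 → gcd = 1; 35 = 1·35.
Back-substitution yields 1452·(10368) + 103823·(-145) = 1, so one solution is u = 10368·35 = 362880, v = -145·35 = -5075.
Solutions in u differ by 103823/1 = 103823; the one in [0, 103823) is 362880 mod 103823 = 51411.

51411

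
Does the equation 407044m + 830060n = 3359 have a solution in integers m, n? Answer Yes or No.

By Bézout, 407044m + 830060n = 3359 has integer solutions iff gcd(407044, 830060) | 3359.
Euclid: 830060 = 2·407044 + 15972; 407044 = 25·15972 + 7744; 15972 = 2·7744 + 484; 7744 = 16·484 + 0. gcd = 484; 3359 mod 484 = 455. No.

No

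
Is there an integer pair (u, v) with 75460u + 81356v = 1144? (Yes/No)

Yes

By Bézout, 75460u + 81356v = 1144 has integer solutions iff gcd(75460, 81356) | 1144.
Euclid: 81356 = 1·75460 + 5896; 75460 = 12·5896 + 4708; 5896 = 1·4708 + 1188; 4708 = 3·1188 + 1144; 1188 = 1·1144 + 44; 1144 = 26·44 + 0. gcd = 44; 1144 mod 44 = 0. Yes.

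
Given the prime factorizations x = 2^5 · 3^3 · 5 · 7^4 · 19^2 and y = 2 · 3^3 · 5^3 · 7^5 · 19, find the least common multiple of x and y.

max exponent per prime: 2^5 · 3^3 · 5^3 · 7^5 · 19^2 = 655271316000

655271316000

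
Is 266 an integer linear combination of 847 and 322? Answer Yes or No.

Yes

By Bézout, 847x + 322y = 266 has integer solutions iff gcd(847, 322) | 266.
Euclid: 847 = 2·322 + 203; 322 = 1·203 + 119; 203 = 1·119 + 84; 119 = 1·84 + 35; 84 = 2·35 + 14; 35 = 2·14 + 7; 14 = 2·7 + 0. gcd = 7; 266 mod 7 = 0. Yes.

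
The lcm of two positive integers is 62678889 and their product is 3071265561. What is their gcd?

gcd·lcm = product, so gcd = 3071265561/62678889 = 49.

49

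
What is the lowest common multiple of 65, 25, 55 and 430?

65 = 5 · 13; 25 = 5²; 55 = 5 · 11; 430 = 2 · 5 · 43
lcm takes max exponent of each prime: 2 · 5² · 11 · 13 · 43 = 307450

307450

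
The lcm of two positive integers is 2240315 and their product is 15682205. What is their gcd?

7

gcd·lcm = product, so gcd = 15682205/2240315 = 7.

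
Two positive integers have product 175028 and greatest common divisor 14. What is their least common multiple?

12502

Since gcd(m,n)·lcm(m,n) = mn, lcm = 175028/14 = 12502.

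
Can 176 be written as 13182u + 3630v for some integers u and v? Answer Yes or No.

No

gcd(13182, 3630): 13182 = 3·3630 + 2292; 3630 = 1·2292 + 1338; 2292 = 1·1338 + 954; 1338 = 1·954 + 384; 954 = 2·384 + 186; 384 = 2·186 + 12; 186 = 15·12 + 6; 12 = 2·6 + 0 → 6
6 does not divide 176, so a solution does not exist.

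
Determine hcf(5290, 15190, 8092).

2

5290 = 2 · 5 · 23²; 15190 = 2 · 5 · 7² · 31; 8092 = 2² · 7 · 17²
gcd takes min exponent of each prime: 2 = 2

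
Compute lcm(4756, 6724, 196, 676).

lcm(4756, 6724) = 4756·6724/gcd = 31979344/164 = 194996
lcm(194996, 196) = 194996·196/gcd = 38219216/4 = 9554804
lcm(9554804, 676) = 9554804·676/gcd = 6459047504/4 = 1614761876

1614761876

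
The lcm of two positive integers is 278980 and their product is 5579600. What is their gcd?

From gcd × lcm = ab: gcd = 5579600 / 278980 = 20.

20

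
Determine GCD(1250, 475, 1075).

25

gcd(1250, 475): 1250 = 2·475 + 300; 475 = 1·300 + 175; 300 = 1·175 + 125; 175 = 1·125 + 50; 125 = 2·50 + 25; 50 = 2·25 + 0 → 25
gcd(25, 1075): 1075 = 43·25 + 0 → 25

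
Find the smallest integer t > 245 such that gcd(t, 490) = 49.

Multiples of 49 above 245: 49·6, 49·7, … . Need the cofactor coprime to 490/49 = 10.
Checking s = 6, 7, … the first with gcd(s, 10) = 1 is s = 7, giving 343.

343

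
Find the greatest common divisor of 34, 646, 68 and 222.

gcd(34, 646): 646 = 19·34 + 0 → 34
gcd(34, 68): 68 = 2·34 + 0 → 34
gcd(34, 222): 222 = 6·34 + 18; 34 = 1·18 + 16; 18 = 1·16 + 2; 16 = 8·2 + 0 → 2

2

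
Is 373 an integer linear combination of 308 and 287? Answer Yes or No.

No

By Bézout, 308m − 287n = 373 has integer solutions iff gcd(308, 287) | 373.
Euclid: 308 = 1·287 + 21; 287 = 13·21 + 14; 21 = 1·14 + 7; 14 = 2·7 + 0. gcd = 7; 373 mod 7 = 2. No.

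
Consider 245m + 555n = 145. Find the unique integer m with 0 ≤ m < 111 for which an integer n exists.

98

Reduce mod 555: 245m ≡ 145 (mod 555). With g = gcd(245, 555) = 5 dividing 145, divide through: 49m ≡ 29 (mod 111).
Since gcd(49, 111) = 1, m ≡ 29·(49)⁻¹ ≡ 98 (mod 111). Smallest non-negative: 98.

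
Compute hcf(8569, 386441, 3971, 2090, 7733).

209

gcd(8569, 386441): 386441 = 45·8569 + 836; 8569 = 10·836 + 209; 836 = 4·209 + 0 → 209
gcd(209, 3971): 3971 = 19·209 + 0 → 209
gcd(209, 2090): 2090 = 10·209 + 0 → 209
gcd(209, 7733): 7733 = 37·209 + 0 → 209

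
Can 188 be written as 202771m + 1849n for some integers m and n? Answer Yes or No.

By Bézout, 202771m + 1849n = 188 has integer solutions iff gcd(202771, 1849) | 188.
Euclid: 202771 = 109·1849 + 1230; 1849 = 1·1230 + 619; 1230 = 1·619 + 611; 619 = 1·611 + 8; 611 = 76·8 + 3; 8 = 2·3 + 2; 3 = 1·2 + 1; 2 = 2·1 + 0. gcd = 1; 188 mod 1 = 0. Yes.

Yes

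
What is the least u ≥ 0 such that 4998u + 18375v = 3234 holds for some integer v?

8

gcd(4998, 18375) = 147 (Euclid: 18375 = 3·4998 + 3381; 4998 = 1·3381 + 1617; 3381 = 2·1617 + 147; 1617 = 11·147 + 0), and 147 | 3234.
Extended Euclid: 4998·(-11) + 18375·(3) = 147. Scale by 22: u₀ = -242.
General solution u = u₀ + 125t; reducing mod 125 gives u = 8 (and v = -2).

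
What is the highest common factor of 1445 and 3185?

5

1445 = 5 · 17²
3185 = 5 · 7² · 13
Common: 5 = 5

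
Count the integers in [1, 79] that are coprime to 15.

43

Prime factors of 15: 3, 5. Count integers ≤ 79 divisible by none of them.
By inclusion–exclusion: 79 − ⌊79/3⌋ − ⌊79/5⌋ + ⌊79/15⌋ = 43.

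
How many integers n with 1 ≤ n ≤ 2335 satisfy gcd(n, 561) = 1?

1331

561 = 3·11·17. Inclusion–exclusion on these primes:
2335 − ⌊2335/3⌋ − ⌊2335/11⌋ − ⌊2335/17⌋ + ⌊2335/33⌋ + ⌊2335/51⌋ + ⌊2335/187⌋ − ⌊2335/561⌋ = 1331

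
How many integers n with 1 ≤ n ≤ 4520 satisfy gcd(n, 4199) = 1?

3721

Prime factors of 4199: 13, 17, 19. Count integers ≤ 4520 divisible by none of them.
By inclusion–exclusion: 4520 − ⌊4520/13⌋ − ⌊4520/17⌋ − ⌊4520/19⌋ + ⌊4520/221⌋ + ⌊4520/247⌋ + ⌊4520/323⌋ − ⌊4520/4199⌋ = 3721.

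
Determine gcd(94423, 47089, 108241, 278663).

94423 = 7² · 41 · 47; 47089 = 7² · 31²; 108241 = 7² · 47²; 278663 = 7² · 11² · 47
gcd takes min exponent of each prime: 7² = 49

49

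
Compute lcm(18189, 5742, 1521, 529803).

18189 = 3² · 43 · 47; 5742 = 2 · 3² · 11 · 29; 1521 = 3² · 13²; 529803 = 3² · 37² · 43
lcm takes max exponent of each prime: 2 · 3² · 11 · 13² · 29 · 37² · 43 · 47 = 2684847696102

2684847696102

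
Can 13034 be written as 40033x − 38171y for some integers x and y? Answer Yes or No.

gcd(40033, 38171): 40033 = 1·38171 + 1862; 38171 = 20·1862 + 931; 1862 = 2·931 + 0 → 931
931 divides 13034, so a solution exists.

Yes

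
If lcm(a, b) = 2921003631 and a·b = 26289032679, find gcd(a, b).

9

gcd·lcm = product, so gcd = 26289032679/2921003631 = 9.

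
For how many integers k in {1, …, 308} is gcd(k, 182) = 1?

122

Prime factors of 182: 2, 7, 13. Count integers ≤ 308 divisible by none of them.
By inclusion–exclusion: 308 − ⌊308/2⌋ − ⌊308/7⌋ − ⌊308/13⌋ + ⌊308/14⌋ + ⌊308/26⌋ + ⌊308/91⌋ − ⌊308/182⌋ = 122.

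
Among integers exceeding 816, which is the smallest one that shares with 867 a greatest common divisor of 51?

Multiples of 51 above 816: 51·17, 51·18, … . Need the cofactor coprime to 867/51 = 17.
Checking s = 17, 18, … the first with gcd(s, 17) = 1 is s = 18, giving 918.

918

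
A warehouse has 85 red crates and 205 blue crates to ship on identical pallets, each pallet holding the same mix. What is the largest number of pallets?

5

Euclid: 205 = 2·85 + 35; 85 = 2·35 + 15; 35 = 2·15 + 5; 15 = 3·5 + 0. Last nonzero remainder: 5.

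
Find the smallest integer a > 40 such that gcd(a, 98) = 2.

gcd(a, 98) = 2 forces 2 | a; write a = 2s. Then gcd(2s, 2·49) = 2·gcd(s, 49), so need gcd(s, 49) = 1.
2s > 40 gives s ≥ 21. The least s ≥ 21 coprime to 49 is 22, so a = 2·22 = 44.

44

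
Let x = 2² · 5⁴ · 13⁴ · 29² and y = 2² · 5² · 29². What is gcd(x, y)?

84100

min exponent per shared prime: 2² · 5² · 29² = 84100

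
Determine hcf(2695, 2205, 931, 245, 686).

49

gcd(2695, 2205): 2695 = 1·2205 + 490; 2205 = 4·490 + 245; 490 = 2·245 + 0 → 245
gcd(245, 931): 931 = 3·245 + 196; 245 = 1·196 + 49; 196 = 4·49 + 0 → 49
gcd(49, 245): 245 = 5·49 + 0 → 49
gcd(49, 686): 686 = 14·49 + 0 → 49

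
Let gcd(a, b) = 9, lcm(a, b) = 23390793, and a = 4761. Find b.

44217

Using ab = gcd(a,b)·lcm(a,b) = 9·23390793 = 210517137, we get b = 210517137/4761 = 44217.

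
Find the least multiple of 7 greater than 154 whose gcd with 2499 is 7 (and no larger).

Multiples of 7 above 154: 7·23, 7·24, … . Need the cofactor coprime to 2499/7 = 357.
Checking s = 23, 24, … the first with gcd(s, 357) = 1 is s = 23, giving 161.

161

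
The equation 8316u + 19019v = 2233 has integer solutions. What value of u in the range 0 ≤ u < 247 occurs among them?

Reduce mod 19019: 8316u ≡ 2233 (mod 19019). With g = gcd(8316, 19019) = 77 dividing 2233, divide through: 108u ≡ 29 (mod 247).
Since gcd(108, 247) = 1, u ≡ 29·(108)⁻¹ ≡ 30 (mod 247). Smallest non-negative: 30.

30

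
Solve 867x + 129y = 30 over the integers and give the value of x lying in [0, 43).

35

Reduce mod 129: 867x ≡ 30 (mod 129). With g = gcd(867, 129) = 3 dividing 30, divide through: 289x ≡ 10 (mod 43).
Since gcd(289, 43) = 1, x ≡ 10·(289)⁻¹ ≡ 35 (mod 43). Smallest non-negative: 35.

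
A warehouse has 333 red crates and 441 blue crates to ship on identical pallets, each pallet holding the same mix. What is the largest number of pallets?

333 = 3² · 37
441 = 3² · 7²
Common: 3² = 9

9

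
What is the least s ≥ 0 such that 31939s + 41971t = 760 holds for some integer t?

Reduce mod 41971: 31939s ≡ 760 (mod 41971). With g = gcd(31939, 41971) = 19 dividing 760, divide through: 1681s ≡ 40 (mod 2209).
Since gcd(1681, 2209) = 1, s ≡ 40·(1681)⁻¹ ≡ 1573 (mod 2209). Smallest non-negative: 1573.

1573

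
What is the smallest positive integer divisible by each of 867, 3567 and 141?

867 = 3 · 17²; 3567 = 3 · 29 · 41; 141 = 3 · 47
lcm takes max exponent of each prime: 3 · 17² · 29 · 41 · 47 = 48450561

48450561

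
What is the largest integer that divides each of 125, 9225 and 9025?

25

125 = 5³; 9225 = 3² · 5² · 41; 9025 = 5² · 19²
gcd takes min exponent of each prime: 5² = 25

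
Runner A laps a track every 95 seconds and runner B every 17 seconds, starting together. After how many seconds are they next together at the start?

1615

gcd first: 95 = 5·17 + 10; 17 = 1·10 + 7; 10 = 1·7 + 3; 7 = 2·3 + 1; 3 = 3·1 + 0 → gcd = 1
lcm = 95·17/gcd = 1615/1 = 1615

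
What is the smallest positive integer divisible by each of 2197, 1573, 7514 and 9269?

109555149418

lcm(2197, 1573) = 2197·1573/gcd = 3455881/13 = 265837
lcm(265837, 7514) = 265837·7514/gcd = 1997499218/13 = 153653786
lcm(153653786, 9269) = 153653786·9269/gcd = 1424216942434/13 = 109555149418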